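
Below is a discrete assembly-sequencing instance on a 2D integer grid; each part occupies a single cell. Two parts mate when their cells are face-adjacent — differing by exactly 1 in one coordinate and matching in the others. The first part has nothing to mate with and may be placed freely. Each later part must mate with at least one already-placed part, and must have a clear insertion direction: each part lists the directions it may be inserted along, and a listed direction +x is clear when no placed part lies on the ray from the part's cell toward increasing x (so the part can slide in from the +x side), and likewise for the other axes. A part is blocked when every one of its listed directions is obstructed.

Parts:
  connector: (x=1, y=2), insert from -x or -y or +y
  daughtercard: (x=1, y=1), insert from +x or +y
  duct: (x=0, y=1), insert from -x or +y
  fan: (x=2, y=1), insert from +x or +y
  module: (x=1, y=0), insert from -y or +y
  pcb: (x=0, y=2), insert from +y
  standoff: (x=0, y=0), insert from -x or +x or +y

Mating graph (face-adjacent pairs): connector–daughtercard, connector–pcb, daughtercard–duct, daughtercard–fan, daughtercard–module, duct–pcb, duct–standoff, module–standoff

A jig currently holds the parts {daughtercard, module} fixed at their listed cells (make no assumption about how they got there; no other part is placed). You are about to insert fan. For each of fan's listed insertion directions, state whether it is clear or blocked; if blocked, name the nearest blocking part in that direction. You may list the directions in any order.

+x: clear; +y: clear

+x: ray from fan(2, 1) has no placed part ⇒ clear
+y: ray from fan(2, 1) has no placed part ⇒ clear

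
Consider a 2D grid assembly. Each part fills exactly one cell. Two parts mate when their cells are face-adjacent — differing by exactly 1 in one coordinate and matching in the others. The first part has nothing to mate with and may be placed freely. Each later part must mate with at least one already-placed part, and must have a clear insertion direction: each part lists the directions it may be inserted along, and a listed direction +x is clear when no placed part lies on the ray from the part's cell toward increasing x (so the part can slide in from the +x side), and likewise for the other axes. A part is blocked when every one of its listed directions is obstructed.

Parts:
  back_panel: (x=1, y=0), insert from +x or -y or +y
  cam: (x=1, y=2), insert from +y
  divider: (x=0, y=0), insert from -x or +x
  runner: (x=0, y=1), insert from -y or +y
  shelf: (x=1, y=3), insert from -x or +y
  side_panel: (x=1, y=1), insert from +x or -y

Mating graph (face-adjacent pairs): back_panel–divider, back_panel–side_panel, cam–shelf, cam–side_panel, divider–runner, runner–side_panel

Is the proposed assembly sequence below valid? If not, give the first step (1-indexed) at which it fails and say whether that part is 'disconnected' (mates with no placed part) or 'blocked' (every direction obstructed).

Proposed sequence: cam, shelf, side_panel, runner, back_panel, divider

Valid

1. cam@(1, 2) [+y clear] — {cam}
2. shelf@(1, 3) [-x clear] — {cam, shelf}
3. side_panel@(1, 1) [+x clear] — {cam, shelf, side_panel}
4. runner@(0, 1) [-y clear] — {cam, runner, shelf, side_panel}
5. back_panel@(1, 0) [+x clear] — {back_panel, cam, runner, shelf, side_panel}
6. divider@(0, 0) [-x clear] — {back_panel, cam, divider, runner, shelf, side_panel}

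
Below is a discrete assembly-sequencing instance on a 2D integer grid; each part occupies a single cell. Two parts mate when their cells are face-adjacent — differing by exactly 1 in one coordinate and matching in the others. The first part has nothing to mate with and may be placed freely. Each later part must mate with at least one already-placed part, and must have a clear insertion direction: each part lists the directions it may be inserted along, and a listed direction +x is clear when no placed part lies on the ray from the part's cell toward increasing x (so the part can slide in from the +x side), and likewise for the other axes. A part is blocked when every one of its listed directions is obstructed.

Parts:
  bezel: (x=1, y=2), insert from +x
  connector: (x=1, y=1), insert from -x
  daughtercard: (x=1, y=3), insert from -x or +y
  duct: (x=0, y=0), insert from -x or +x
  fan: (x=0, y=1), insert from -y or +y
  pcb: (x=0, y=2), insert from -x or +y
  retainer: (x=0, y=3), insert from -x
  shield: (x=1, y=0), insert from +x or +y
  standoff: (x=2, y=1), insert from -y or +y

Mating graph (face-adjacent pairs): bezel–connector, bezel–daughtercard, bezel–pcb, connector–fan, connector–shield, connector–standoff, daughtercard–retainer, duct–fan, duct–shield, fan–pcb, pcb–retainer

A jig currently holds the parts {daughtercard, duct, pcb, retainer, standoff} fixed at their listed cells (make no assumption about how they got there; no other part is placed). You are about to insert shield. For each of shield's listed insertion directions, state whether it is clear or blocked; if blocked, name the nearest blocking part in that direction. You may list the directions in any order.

+x: clear; +y: blocked by daughtercard

+x: ray from shield(1, 0) has no placed part ⇒ clear
+y: nearest on ray is daughtercard@(1, 3) ⇒ blocked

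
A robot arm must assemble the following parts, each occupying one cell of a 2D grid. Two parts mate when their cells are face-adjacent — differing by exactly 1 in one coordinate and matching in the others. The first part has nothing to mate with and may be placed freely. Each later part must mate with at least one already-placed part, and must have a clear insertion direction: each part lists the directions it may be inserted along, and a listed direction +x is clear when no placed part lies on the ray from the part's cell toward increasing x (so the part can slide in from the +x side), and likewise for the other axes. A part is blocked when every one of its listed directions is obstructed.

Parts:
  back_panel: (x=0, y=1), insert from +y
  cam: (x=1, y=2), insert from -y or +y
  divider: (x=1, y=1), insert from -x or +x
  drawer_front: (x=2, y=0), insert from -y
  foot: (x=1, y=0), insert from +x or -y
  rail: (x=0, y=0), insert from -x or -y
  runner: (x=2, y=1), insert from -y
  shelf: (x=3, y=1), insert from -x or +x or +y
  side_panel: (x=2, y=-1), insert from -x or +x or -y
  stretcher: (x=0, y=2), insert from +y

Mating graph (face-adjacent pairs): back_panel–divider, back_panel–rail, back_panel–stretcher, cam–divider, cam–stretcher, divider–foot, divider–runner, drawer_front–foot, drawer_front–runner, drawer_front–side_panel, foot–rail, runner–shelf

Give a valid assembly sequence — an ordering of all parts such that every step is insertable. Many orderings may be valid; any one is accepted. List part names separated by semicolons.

cam; divider; back_panel; rail; foot; runner; drawer_front; side_panel; stretcher; shelf

1. cam@(1, 2) [-y clear] — {cam}
2. divider@(1, 1) [-x clear] — {cam, divider}
3. back_panel@(0, 1) [+y clear] — {back_panel, cam, divider}
4. rail@(0, 0) [-x clear] — {back_panel, cam, divider, rail}
5. foot@(1, 0) [+x clear] — {back_panel, cam, divider, foot, rail}
6. runner@(2, 1) [-y clear] — {back_panel, cam, divider, foot, rail, runner}
7. drawer_front@(2, 0) [-y clear] — {back_panel, cam, divider, drawer_front, foot, rail, runner}
8. side_panel@(2, -1) [-x clear] — {back_panel, cam, divider, drawer_front, foot, rail, runner, side_panel}
9. stretcher@(0, 2) [+y clear] — {back_panel, cam, divider, drawer_front, foot, rail, runner, side_panel, stretcher}
10. shelf@(3, 1) [+x clear] — {back_panel, cam, divider, drawer_front, foot, rail, runner, shelf, side_panel, stretcher}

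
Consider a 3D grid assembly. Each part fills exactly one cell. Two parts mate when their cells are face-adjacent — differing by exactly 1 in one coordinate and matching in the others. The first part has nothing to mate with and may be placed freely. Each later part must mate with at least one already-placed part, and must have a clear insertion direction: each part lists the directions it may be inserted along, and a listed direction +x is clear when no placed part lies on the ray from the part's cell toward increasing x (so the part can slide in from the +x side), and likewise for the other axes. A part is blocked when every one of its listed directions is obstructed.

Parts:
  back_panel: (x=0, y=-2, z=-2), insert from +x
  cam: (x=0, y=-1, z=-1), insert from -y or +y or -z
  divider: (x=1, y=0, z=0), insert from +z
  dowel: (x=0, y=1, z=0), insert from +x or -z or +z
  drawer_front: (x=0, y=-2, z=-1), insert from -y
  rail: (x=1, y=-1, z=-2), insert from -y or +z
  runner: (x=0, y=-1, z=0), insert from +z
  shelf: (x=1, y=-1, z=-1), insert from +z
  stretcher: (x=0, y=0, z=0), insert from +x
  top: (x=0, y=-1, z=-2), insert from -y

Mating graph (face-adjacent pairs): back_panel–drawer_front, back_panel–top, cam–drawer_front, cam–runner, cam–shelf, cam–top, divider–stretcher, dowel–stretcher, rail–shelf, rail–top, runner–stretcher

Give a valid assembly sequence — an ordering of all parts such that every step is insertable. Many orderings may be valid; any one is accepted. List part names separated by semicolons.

shelf; rail; cam; runner; top; back_panel; stretcher; divider; dowel; drawer_front

1. shelf@(1, -1, -1) [+z clear] — {shelf}
2. rail@(1, -1, -2) [-y clear] — {rail, shelf}
3. cam@(0, -1, -1) [-y clear] — {cam, rail, shelf}
4. runner@(0, -1, 0) [+z clear] — {cam, rail, runner, shelf}
5. top@(0, -1, -2) [-y clear] — {cam, rail, runner, shelf, top}
6. back_panel@(0, -2, -2) [+x clear] — {back_panel, cam, rail, runner, shelf, top}
7. stretcher@(0, 0, 0) [+x clear] — {back_panel, cam, rail, runner, shelf, stretcher, top}
8. divider@(1, 0, 0) [+z clear] — {back_panel, cam, divider, rail, runner, shelf, stretcher, top}
9. dowel@(0, 1, 0) [+x clear] — {back_panel, cam, divider, dowel, rail, runner, shelf, stretcher, top}
10. drawer_front@(0, -2, -1) [-y clear] — {back_panel, cam, divider, dowel, drawer_front, rail, runner, shelf, stretcher, top}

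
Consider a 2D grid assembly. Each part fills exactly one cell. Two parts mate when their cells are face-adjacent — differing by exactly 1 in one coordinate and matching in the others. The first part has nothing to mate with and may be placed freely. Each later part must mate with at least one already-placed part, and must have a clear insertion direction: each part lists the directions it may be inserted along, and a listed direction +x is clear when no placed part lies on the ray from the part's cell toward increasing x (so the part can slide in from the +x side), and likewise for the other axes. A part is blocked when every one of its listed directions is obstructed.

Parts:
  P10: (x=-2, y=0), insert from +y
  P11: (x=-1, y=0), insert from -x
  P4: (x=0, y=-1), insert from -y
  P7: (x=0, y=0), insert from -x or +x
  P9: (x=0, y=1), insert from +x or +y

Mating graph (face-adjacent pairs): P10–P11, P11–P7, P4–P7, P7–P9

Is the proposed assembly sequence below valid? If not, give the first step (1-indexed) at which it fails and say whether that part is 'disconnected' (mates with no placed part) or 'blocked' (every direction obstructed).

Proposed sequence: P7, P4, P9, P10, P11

1. P7@(0, 0) [-x clear] — {P7}
2. P4@(0, -1) [-y clear] — {P4, P7}
3. P9@(0, 1) [+x clear] — {P4, P7, P9}
4. P10@(-2, 0) — no placed neighbour ⇒ disconnected

Invalid at step 4 (disconnected)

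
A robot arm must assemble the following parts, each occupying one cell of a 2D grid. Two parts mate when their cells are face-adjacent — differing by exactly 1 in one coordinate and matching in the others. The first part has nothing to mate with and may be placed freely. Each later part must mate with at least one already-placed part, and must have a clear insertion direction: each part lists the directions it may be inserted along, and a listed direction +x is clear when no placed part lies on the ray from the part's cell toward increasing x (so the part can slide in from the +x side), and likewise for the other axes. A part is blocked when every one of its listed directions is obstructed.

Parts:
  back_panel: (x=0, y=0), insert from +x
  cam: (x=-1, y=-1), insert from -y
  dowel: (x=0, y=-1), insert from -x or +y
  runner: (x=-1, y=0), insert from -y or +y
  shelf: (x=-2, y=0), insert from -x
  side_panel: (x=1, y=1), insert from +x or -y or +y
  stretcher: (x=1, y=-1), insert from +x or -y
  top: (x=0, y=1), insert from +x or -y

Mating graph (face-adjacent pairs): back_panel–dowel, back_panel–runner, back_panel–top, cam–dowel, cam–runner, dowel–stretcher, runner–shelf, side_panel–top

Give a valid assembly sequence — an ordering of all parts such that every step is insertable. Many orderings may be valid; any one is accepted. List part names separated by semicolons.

1. side_panel@(1, 1) [+x clear] — {side_panel}
2. top@(0, 1) [-y clear] — {side_panel, top}
3. back_panel@(0, 0) [+x clear] — {back_panel, side_panel, top}
4. dowel@(0, -1) [-x clear] — {back_panel, dowel, side_panel, top}
5. stretcher@(1, -1) [+x clear] — {back_panel, dowel, side_panel, stretcher, top}
6. cam@(-1, -1) [-y clear] — {back_panel, cam, dowel, side_panel, stretcher, top}
7. runner@(-1, 0) [+y clear] — {back_panel, cam, dowel, runner, side_panel, stretcher, top}
8. shelf@(-2, 0) [-x clear] — {back_panel, cam, dowel, runner, shelf, side_panel, stretcher, top}

side_panel; top; back_panel; dowel; stretcher; cam; runner; shelf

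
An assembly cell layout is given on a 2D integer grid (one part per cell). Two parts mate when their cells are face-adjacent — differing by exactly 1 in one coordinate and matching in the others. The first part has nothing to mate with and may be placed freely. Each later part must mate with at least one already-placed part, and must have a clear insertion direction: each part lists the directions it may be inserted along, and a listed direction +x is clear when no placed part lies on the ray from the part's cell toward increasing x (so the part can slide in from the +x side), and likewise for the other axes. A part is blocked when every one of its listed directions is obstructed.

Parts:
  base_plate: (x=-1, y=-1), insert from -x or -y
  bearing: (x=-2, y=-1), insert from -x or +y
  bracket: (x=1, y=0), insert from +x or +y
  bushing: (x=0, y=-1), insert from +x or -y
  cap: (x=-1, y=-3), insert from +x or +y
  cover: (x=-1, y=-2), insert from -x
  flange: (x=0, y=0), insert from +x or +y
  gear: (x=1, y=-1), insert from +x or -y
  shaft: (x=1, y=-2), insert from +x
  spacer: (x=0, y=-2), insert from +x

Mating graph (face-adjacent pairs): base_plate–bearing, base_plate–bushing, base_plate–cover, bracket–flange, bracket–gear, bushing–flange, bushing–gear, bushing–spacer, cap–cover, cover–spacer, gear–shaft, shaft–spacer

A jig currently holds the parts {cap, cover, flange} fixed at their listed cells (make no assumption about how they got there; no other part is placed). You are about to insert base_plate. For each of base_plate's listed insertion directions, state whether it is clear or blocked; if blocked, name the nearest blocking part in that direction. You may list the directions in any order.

-x: ray from base_plate(-1, -1) has no placed part ⇒ clear
-y: nearest on ray is cover@(-1, -2) ⇒ blocked

-x: clear; -y: blocked by cover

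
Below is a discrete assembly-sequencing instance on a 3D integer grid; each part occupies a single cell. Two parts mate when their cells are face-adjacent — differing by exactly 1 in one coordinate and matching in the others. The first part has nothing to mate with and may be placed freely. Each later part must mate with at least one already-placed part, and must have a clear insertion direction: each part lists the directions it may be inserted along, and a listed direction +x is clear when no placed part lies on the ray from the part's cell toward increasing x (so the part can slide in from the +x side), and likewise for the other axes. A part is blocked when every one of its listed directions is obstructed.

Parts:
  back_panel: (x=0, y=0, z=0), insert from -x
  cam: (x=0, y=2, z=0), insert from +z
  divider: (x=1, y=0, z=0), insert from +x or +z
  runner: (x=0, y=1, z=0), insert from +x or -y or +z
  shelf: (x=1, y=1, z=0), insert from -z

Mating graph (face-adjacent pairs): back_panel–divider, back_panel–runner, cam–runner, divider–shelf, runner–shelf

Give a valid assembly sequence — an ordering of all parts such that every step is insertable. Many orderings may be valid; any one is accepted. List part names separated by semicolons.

1. shelf@(1, 1, 0) [-z clear] — {shelf}
2. runner@(0, 1, 0) [-y clear] — {runner, shelf}
3. cam@(0, 2, 0) [+z clear] — {cam, runner, shelf}
4. divider@(1, 0, 0) [+x clear] — {cam, divider, runner, shelf}
5. back_panel@(0, 0, 0) [-x clear] — {back_panel, cam, divider, runner, shelf}

shelf; runner; cam; divider; back_panel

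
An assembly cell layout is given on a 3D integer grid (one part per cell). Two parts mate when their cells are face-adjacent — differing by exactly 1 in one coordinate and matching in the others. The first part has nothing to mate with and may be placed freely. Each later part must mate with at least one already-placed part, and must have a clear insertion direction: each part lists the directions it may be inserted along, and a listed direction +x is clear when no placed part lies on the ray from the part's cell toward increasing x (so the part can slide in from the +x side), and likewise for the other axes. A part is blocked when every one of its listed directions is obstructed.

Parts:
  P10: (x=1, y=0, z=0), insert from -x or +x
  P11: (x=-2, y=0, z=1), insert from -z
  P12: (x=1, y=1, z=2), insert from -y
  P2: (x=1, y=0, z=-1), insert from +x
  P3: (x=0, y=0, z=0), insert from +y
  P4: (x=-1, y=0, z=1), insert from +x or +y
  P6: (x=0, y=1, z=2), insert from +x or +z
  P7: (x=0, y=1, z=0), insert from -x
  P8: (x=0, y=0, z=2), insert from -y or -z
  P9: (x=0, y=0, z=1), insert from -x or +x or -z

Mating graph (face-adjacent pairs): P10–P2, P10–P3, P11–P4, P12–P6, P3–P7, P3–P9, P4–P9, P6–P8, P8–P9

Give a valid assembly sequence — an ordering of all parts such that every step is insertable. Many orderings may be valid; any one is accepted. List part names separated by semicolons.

1. P12@(1, 1, 2) [-y clear] — {P12}
2. P6@(0, 1, 2) [+z clear] — {P12, P6}
3. P8@(0, 0, 2) [-y clear] — {P12, P6, P8}
4. P9@(0, 0, 1) [-x clear] — {P12, P6, P8, P9}
5. P3@(0, 0, 0) [+y clear] — {P12, P3, P6, P8, P9}
6. P7@(0, 1, 0) [-x clear] — {P12, P3, P6, P7, P8, P9}
7. P10@(1, 0, 0) [+x clear] — {P10, P12, P3, P6, P7, P8, P9}
8. P2@(1, 0, -1) [+x clear] — {P10, P12, P2, P3, P6, P7, P8, P9}
9. P4@(-1, 0, 1) [+y clear] — {P10, P12, P2, P3, P4, P6, P7, P8, P9}
10. P11@(-2, 0, 1) [-z clear] — {P10, P11, P12, P2, P3, P4, P6, P7, P8, P9}

P12; P6; P8; P9; P3; P7; P10; P2; P4; P11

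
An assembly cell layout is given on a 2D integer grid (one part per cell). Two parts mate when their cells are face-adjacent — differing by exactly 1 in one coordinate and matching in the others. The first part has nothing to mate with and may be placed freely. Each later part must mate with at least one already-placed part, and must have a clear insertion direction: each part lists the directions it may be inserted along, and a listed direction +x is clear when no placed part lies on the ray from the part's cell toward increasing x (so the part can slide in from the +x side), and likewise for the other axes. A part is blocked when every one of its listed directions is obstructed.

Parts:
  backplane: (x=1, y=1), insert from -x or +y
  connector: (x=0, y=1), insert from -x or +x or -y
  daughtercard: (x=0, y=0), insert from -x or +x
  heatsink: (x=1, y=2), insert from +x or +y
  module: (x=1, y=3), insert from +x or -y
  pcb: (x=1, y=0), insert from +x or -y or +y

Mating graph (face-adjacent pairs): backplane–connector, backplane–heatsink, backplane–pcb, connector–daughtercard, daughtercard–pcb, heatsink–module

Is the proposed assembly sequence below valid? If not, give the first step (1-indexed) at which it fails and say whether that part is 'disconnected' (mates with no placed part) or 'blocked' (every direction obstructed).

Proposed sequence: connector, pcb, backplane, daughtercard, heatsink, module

1. connector@(0, 1) [-x clear] — {connector}
2. pcb@(1, 0) — no placed neighbour ⇒ disconnected

Invalid at step 2 (disconnected)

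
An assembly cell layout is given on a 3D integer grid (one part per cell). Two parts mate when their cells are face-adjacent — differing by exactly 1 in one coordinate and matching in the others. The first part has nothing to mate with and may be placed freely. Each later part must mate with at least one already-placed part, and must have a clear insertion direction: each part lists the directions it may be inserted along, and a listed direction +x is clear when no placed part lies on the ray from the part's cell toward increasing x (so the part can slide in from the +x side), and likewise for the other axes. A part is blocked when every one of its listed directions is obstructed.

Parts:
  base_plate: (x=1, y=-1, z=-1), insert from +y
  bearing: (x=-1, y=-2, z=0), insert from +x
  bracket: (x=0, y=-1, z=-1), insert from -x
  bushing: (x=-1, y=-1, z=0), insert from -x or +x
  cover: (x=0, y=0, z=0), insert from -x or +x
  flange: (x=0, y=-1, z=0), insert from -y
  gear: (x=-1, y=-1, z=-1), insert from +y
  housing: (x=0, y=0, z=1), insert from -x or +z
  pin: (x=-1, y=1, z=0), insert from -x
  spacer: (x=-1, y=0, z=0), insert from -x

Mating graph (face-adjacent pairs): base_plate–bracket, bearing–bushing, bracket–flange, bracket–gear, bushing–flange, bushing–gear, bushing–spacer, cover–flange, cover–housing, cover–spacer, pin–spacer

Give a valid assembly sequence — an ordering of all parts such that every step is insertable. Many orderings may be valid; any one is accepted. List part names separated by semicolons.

1. spacer@(-1, 0, 0) [-x clear] — {spacer}
2. cover@(0, 0, 0) [+x clear] — {cover, spacer}
3. housing@(0, 0, 1) [-x clear] — {cover, housing, spacer}
4. flange@(0, -1, 0) [-y clear] — {cover, flange, housing, spacer}
5. bracket@(0, -1, -1) [-x clear] — {bracket, cover, flange, housing, spacer}
6. gear@(-1, -1, -1) [+y clear] — {bracket, cover, flange, gear, housing, spacer}
7. bushing@(-1, -1, 0) [-x clear] — {bracket, bushing, cover, flange, gear, housing, spacer}
8. bearing@(-1, -2, 0) [+x clear] — {bearing, bracket, bushing, cover, flange, gear, housing, spacer}
9. pin@(-1, 1, 0) [-x clear] — {bearing, bracket, bushing, cover, flange, gear, housing, pin, spacer}
10. base_plate@(1, -1, -1) [+y clear] — {base_plate, bearing, bracket, bushing, cover, flange, gear, housing, pin, spacer}

spacer; cover; housing; flange; bracket; gear; bushing; bearing; pin; base_plate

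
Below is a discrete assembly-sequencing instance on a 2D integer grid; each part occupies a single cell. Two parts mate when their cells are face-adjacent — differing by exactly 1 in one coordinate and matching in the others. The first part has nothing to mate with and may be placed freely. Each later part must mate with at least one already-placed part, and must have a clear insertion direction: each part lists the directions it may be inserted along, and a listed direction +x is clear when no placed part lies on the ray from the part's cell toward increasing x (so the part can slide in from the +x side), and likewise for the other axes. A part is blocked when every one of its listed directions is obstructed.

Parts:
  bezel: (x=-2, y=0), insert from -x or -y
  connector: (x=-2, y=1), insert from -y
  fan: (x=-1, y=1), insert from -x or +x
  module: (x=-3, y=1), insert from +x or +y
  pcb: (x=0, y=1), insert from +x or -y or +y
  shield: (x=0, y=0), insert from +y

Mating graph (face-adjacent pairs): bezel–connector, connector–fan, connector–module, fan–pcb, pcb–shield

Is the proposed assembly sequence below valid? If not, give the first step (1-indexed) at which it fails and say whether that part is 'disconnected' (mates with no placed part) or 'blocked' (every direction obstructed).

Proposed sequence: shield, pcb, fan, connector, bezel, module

1. shield@(0, 0) [+y clear] — {shield}
2. pcb@(0, 1) [+x clear] — {pcb, shield}
3. fan@(-1, 1) [-x clear] — {fan, pcb, shield}
4. connector@(-2, 1) [-y clear] — {connector, fan, pcb, shield}
5. bezel@(-2, 0) [-x clear] — {bezel, connector, fan, pcb, shield}
6. module@(-3, 1) [+y clear] — {bezel, connector, fan, module, pcb, shield}

Valid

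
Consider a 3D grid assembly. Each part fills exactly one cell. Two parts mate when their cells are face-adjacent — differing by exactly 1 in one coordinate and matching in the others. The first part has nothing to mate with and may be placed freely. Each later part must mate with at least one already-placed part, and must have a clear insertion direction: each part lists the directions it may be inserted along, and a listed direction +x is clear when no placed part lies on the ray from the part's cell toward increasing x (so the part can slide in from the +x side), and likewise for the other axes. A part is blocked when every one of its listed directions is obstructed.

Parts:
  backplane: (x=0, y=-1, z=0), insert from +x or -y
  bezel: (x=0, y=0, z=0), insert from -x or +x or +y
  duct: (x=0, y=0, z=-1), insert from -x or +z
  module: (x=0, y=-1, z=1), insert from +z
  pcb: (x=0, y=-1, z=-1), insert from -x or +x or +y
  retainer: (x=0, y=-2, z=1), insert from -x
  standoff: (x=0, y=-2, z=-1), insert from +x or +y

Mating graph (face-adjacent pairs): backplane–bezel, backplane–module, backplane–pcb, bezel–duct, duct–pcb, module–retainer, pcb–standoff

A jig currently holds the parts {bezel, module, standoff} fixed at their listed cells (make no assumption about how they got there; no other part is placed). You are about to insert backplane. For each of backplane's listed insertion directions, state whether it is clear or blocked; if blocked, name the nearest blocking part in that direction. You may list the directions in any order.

+x: ray from backplane(0, -1, 0) has no placed part ⇒ clear
-y: ray from backplane(0, -1, 0) has no placed part ⇒ clear

+x: clear; -y: clear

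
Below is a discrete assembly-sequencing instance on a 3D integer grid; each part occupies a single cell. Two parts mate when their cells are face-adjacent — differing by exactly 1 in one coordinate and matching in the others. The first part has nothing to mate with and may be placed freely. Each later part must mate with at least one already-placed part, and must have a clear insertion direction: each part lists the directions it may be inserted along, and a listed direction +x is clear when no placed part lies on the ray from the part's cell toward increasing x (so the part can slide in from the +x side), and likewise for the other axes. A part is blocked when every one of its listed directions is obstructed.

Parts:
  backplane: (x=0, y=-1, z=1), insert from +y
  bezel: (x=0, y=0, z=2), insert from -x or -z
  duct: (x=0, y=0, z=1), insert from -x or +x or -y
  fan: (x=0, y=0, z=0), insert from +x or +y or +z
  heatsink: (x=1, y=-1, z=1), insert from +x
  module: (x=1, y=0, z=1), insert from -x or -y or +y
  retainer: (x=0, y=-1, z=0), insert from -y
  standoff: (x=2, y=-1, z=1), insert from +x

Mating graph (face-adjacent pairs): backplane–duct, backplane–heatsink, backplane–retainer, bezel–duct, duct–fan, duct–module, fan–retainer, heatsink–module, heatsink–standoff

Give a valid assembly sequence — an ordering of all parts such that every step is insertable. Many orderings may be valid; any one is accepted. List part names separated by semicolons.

1. retainer@(0, -1, 0) [-y clear] — {retainer}
2. fan@(0, 0, 0) [+x clear] — {fan, retainer}
3. backplane@(0, -1, 1) [+y clear] — {backplane, fan, retainer}
4. duct@(0, 0, 1) [-x clear] — {backplane, duct, fan, retainer}
5. module@(1, 0, 1) [-y clear] — {backplane, duct, fan, module, retainer}
6. bezel@(0, 0, 2) [-x clear] — {backplane, bezel, duct, fan, module, retainer}
7. heatsink@(1, -1, 1) [+x clear] — {backplane, bezel, duct, fan, heatsink, module, retainer}
8. standoff@(2, -1, 1) [+x clear] — {backplane, bezel, duct, fan, heatsink, module, retainer, standoff}

retainer; fan; backplane; duct; module; bezel; heatsink; standoff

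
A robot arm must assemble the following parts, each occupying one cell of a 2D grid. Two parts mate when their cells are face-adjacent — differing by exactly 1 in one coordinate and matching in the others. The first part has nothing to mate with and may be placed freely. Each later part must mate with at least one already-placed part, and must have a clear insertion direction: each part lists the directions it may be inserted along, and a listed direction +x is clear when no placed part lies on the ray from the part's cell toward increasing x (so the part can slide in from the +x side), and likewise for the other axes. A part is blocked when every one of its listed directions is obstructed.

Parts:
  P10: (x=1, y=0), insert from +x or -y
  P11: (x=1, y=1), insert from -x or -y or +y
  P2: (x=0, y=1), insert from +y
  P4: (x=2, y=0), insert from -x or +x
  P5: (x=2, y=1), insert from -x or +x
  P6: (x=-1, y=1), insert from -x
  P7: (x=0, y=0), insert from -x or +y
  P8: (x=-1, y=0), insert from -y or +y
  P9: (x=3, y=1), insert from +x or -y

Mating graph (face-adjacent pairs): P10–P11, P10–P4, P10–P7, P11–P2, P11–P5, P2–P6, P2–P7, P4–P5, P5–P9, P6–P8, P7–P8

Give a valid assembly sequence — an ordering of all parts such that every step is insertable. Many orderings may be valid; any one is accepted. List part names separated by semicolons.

1. P11@(1, 1) [-x clear] — {P11}
2. P2@(0, 1) [+y clear] — {P11, P2}
3. P10@(1, 0) [+x clear] — {P10, P11, P2}
4. P4@(2, 0) [+x clear] — {P10, P11, P2, P4}
5. P7@(0, 0) [-x clear] — {P10, P11, P2, P4, P7}
6. P8@(-1, 0) [-y clear] — {P10, P11, P2, P4, P7, P8}
7. P5@(2, 1) [+x clear] — {P10, P11, P2, P4, P5, P7, P8}
8. P9@(3, 1) [+x clear] — {P10, P11, P2, P4, P5, P7, P8, P9}
9. P6@(-1, 1) [-x clear] — {P10, P11, P2, P4, P5, P6, P7, P8, P9}

P11; P2; P10; P4; P7; P8; P5; P9; P6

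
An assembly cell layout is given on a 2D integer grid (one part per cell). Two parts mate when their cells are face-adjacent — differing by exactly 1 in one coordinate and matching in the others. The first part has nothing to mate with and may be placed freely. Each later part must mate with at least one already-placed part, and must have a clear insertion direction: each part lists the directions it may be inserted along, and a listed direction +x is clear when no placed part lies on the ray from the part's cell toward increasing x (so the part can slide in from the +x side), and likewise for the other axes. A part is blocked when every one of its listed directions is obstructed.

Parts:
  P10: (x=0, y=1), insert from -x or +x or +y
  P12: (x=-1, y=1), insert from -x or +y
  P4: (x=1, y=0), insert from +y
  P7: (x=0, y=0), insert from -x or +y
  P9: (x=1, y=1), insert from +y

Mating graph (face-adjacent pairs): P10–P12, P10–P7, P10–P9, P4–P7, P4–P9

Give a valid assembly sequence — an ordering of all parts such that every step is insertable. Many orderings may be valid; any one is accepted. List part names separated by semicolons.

P7; P4; P9; P10; P12

1. P7@(0, 0) [-x clear] — {P7}
2. P4@(1, 0) [+y clear] — {P4, P7}
3. P9@(1, 1) [+y clear] — {P4, P7, P9}
4. P10@(0, 1) [-x clear] — {P10, P4, P7, P9}
5. P12@(-1, 1) [-x clear] — {P10, P12, P4, P7, P9}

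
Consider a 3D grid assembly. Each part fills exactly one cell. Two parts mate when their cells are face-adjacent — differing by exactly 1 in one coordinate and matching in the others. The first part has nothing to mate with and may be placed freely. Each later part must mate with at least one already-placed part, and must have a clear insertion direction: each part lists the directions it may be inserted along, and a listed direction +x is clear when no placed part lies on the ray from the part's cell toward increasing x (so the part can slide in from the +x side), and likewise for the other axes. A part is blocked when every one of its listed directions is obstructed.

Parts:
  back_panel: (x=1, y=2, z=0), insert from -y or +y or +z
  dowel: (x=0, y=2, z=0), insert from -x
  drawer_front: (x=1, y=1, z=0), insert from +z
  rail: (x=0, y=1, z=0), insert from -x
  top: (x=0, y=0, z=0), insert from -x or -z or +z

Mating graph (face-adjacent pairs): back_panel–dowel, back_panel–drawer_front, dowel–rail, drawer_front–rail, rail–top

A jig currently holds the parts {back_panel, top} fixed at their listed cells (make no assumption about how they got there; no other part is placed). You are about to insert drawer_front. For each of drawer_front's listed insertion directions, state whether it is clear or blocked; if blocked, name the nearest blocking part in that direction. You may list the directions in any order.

+z: clear

+z: ray from drawer_front(1, 1, 0) has no placed part ⇒ clear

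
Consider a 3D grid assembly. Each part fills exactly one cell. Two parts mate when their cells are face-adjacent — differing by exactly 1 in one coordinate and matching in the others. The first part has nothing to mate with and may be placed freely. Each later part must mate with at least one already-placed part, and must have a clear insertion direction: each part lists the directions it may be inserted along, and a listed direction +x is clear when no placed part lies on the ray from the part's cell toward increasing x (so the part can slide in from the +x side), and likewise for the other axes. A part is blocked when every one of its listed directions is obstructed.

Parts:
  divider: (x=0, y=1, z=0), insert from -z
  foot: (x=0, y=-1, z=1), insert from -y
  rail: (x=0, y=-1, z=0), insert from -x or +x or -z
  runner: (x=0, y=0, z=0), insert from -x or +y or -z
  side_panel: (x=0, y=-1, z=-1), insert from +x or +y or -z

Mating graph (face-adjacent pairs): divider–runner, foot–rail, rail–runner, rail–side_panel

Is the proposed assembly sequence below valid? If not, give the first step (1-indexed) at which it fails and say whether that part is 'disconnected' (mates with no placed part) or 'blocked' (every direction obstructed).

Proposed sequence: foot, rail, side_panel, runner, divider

Valid

1. foot@(0, -1, 1) [-y clear] — {foot}
2. rail@(0, -1, 0) [-x clear] — {foot, rail}
3. side_panel@(0, -1, -1) [+x clear] — {foot, rail, side_panel}
4. runner@(0, 0, 0) [-x clear] — {foot, rail, runner, side_panel}
5. divider@(0, 1, 0) [-z clear] — {divider, foot, rail, runner, side_panel}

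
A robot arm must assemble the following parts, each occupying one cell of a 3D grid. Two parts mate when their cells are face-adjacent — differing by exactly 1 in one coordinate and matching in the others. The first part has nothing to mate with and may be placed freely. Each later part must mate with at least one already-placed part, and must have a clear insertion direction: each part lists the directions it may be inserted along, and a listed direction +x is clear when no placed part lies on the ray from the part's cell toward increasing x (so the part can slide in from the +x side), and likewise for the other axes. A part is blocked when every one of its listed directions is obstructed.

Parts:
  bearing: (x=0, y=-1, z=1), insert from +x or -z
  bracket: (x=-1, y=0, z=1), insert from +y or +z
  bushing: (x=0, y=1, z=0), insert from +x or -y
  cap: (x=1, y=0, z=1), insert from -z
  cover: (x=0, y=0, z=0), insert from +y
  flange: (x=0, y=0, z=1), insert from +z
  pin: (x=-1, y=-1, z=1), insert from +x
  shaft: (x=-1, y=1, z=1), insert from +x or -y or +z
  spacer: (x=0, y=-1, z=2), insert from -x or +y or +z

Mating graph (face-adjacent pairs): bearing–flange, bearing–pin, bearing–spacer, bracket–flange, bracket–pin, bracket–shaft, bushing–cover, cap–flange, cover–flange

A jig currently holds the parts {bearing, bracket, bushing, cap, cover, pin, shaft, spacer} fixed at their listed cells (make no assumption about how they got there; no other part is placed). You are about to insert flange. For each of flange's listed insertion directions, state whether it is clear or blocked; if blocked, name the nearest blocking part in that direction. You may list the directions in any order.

+z: ray from flange(0, 0, 1) has no placed part ⇒ clear

+z: clear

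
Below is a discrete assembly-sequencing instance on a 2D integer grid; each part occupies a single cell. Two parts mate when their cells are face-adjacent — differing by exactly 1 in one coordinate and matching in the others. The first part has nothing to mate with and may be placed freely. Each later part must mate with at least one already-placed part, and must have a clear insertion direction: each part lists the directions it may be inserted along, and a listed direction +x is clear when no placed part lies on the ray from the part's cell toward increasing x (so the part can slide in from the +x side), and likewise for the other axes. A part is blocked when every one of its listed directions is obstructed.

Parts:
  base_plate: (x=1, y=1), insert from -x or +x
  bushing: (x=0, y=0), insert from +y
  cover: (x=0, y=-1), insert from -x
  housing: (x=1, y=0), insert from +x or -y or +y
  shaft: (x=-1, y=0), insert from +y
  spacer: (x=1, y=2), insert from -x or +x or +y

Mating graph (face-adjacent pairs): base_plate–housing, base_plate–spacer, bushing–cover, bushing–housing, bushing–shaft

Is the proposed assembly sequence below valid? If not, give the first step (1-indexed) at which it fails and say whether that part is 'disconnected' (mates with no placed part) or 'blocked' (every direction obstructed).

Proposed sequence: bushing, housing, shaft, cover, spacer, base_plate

Invalid at step 5 (disconnected)

1. bushing@(0, 0) [+y clear] — {bushing}
2. housing@(1, 0) [+x clear] — {bushing, housing}
3. shaft@(-1, 0) [+y clear] — {bushing, housing, shaft}
4. cover@(0, -1) [-x clear] — {bushing, cover, housing, shaft}
5. spacer@(1, 2) — no placed neighbour ⇒ disconnected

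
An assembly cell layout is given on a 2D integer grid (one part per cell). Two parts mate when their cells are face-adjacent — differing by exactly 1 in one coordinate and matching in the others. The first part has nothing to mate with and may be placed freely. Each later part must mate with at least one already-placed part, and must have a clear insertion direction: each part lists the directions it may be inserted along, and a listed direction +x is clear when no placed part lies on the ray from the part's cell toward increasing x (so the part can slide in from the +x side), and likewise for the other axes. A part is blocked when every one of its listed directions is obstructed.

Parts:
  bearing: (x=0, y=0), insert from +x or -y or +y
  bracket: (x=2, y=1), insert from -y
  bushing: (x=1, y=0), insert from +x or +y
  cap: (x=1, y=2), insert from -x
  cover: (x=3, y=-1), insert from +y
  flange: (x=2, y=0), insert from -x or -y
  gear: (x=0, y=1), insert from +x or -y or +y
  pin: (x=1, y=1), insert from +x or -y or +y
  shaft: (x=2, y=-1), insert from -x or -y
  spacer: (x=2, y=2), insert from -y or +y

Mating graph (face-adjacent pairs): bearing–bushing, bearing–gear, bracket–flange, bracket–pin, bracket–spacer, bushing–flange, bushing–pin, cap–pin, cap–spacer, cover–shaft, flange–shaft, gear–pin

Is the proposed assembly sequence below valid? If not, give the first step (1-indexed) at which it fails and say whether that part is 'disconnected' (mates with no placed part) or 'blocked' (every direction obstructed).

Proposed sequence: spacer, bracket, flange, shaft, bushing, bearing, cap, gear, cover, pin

Invalid at step 10 (blocked)

1. spacer@(2, 2) [-y clear] — {spacer}
2. bracket@(2, 1) [-y clear] — {bracket, spacer}
3. flange@(2, 0) [-x clear] — {bracket, flange, spacer}
4. shaft@(2, -1) [-x clear] — {bracket, flange, shaft, spacer}
5. bushing@(1, 0) [+y clear] — {bracket, bushing, flange, shaft, spacer}
6. bearing@(0, 0) [-y clear] — {bearing, bracket, bushing, flange, shaft, spacer}
7. cap@(1, 2) [-x clear] — {bearing, bracket, bushing, cap, flange, shaft, spacer}
8. gear@(0, 1) [+y clear] — {bearing, bracket, bushing, cap, flange, gear, shaft, spacer}
9. cover@(3, -1) [+y clear] — {bearing, bracket, bushing, cap, cover, flange, gear, shaft, spacer}
10. pin@(1, 1) — +x/-y/+y all obstructed ⇒ blocked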